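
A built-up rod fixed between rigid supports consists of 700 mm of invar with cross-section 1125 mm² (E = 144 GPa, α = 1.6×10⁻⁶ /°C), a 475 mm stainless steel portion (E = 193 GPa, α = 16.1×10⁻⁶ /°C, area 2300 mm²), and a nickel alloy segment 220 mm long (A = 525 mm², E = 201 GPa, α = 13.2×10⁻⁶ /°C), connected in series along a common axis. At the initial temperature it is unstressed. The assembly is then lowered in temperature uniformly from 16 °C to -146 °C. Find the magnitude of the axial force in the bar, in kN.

Free thermal contraction of the whole bar: Σ αᵢΔT Lᵢ = 1.6×10⁻⁶×162×700 + 16.1×10⁻⁶×162×475 + 13.2×10⁻⁶×162×220 = 1.891 mm.
Since the ends are fixed, an axial force P builds up, equal in every segment, with P · Σ Lᵢ/(AᵢEᵢ) = δ_free.
Σ Lᵢ/(AᵢEᵢ) = 700/(1125×144×10³) + 475/(2300×193×10³) + 220/(525×201×10³) = 7.476×10⁻⁶ mm/N.
Hence P = δ_free / Σ(L/AE) = 1.891/7.476×10⁻⁶ = 252.9 kN (tensile).

P ≈ 253 kN (tensile)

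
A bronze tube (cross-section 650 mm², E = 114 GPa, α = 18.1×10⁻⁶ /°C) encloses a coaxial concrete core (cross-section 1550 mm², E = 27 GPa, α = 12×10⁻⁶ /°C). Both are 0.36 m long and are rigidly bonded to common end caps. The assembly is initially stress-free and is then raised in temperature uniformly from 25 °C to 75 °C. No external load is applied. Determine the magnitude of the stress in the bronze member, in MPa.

σ ≈ 12.5 MPa (compressive)

Both members must finish at the same length. With the larger α, the bronze tends to over-expand; the plates restrain it, putting the bronze in compression and the concrete in tension. With no external load the two internal forces are equal and opposite, magnitude P.
Setting the final lengths equal and cancelling L: (α₁ − α₂)ΔT = P/(A₁E₁) + P/(A₂E₂).
|α₁ − α₂|·ΔT = 6.1×10⁻⁶ × 50 = 0.000305.
1/(A₁E₁) + 1/(A₂E₂) = 1/(650×114×10³) + 1/(1550×27×10³) = 3.739×10⁻⁸ N⁻¹.
So P = 0.000305 / 3.739×10⁻⁸ = 8.157 kN.
σ_{bronze} = P/A₁ = 8157/650 = 12.55 MPa, compressive.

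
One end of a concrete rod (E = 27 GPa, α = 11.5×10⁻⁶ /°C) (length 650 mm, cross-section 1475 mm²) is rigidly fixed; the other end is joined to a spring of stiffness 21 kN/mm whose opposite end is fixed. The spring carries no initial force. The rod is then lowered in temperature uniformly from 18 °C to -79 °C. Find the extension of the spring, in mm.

δ ≈ 0.54 mm

The unrestrained thermal change is αΔT L = 11.5×10⁻⁶ × 97 × 650 = 0.7251 mm.
Let P be the tensile force in the spring. The rod extends elastically by PL/(AE) and the spring stretches by P/k; together these equal δ_free.
P [ L/(AE) + 1/k ] = δ_free → P [ 650/(1475×27×10³) + 1/(21×10³) ] = 0.7251.
P = 0.7251 / 6.394×10⁻⁵ = 11340 N.
Spring extension = P/k = 11340/(21×10³) = 0.54 mm.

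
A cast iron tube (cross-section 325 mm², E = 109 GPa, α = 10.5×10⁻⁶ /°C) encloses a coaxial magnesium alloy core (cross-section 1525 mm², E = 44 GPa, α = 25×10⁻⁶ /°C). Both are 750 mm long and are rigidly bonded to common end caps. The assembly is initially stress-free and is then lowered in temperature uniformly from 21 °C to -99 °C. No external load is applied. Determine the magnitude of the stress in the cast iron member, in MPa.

Equilibrium of a rigid end plate with no external load gives equal and opposite internal forces ±P in the two members. Since α_{magnesium alloy} > α_{cast iron}, cooling drives the magnesium alloy into tension and the cast iron into compression.
Compatibility of the two members (thermal + elastic change equal): (α₁ − α₂)ΔT = P·[1/(A₁E₁) + 1/(A₂E₂)].
|α₁ − α₂|·ΔT = 14.5×10⁻⁶ × 120 = 0.00174.
1/(A₁E₁) + 1/(A₂E₂) = 1/(325×109×10³) + 1/(1525×44×10³) = 4.313×10⁻⁸ N⁻¹.
P = 0.00174 / 4.313×10⁻⁸ = 40340 N = 40.34 kN.
σ_{cast iron} = P/A₁ = 40340/325 = 124.1 MPa, compressive.

σ ≈ 124 MPa (compressive)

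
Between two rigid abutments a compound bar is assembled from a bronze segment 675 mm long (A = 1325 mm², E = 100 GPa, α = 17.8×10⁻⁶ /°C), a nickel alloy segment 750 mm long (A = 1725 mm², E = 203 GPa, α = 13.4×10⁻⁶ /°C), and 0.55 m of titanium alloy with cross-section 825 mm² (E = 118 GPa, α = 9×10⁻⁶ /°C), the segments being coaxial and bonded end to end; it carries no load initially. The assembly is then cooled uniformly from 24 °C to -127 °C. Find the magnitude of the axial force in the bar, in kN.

P ≈ 317 kN (tensile)

With the walls removed the bar would change length by δ_free = Σ αᵢΔT Lᵢ = 17.8×10⁻⁶×151×675 + 13.4×10⁻⁶×151×750 + 9×10⁻⁶×151×550 = 4.079 mm.
The walls prevent any net length change, so an axial force P (same in every segment) develops. Compatibility: P · Σ Lᵢ/(AᵢEᵢ) = δ_free.
Σ Lᵢ/(AᵢEᵢ) = 675/(1325×100×10³) + 750/(1725×203×10³) + 550/(825×118×10³) = 1.289×10⁻⁵ mm/N.
Hence P = δ_free / Σ(L/AE) = 4.079/1.289×10⁻⁵ = 316.6 kN (tensile).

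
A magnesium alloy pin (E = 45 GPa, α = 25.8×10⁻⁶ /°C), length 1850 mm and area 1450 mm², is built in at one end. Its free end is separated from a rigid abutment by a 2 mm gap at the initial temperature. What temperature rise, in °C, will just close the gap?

ΔT ≈ 41.9 °C

The gap closes when αΔT L = 2 mm, since the pin is still unstressed at that instant.
So ΔT = g/(αL) = 2/(25.8×10⁻⁶ × 1850) = 41.9 °C.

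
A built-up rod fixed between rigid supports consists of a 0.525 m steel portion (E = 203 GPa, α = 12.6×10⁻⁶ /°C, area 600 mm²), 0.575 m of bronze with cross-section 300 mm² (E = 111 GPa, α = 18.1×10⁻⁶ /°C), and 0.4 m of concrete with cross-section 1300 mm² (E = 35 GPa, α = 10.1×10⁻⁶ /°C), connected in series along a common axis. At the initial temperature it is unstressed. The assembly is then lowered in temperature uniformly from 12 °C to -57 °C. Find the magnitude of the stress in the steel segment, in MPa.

With the walls removed the bar would change length by δ_free = Σ αᵢΔT Lᵢ = 12.6×10⁻⁶×69×525 + 18.1×10⁻⁶×69×575 + 10.1×10⁻⁶×69×400 = 1.453 mm.
Since the ends are fixed, an axial force P builds up, equal in every segment, with P · Σ Lᵢ/(AᵢEᵢ) = δ_free.
Σ Lᵢ/(AᵢEᵢ) = 525/(600×203×10³) + 575/(300×111×10³) + 400/(1300×35×10³) = 3.037×10⁻⁵ mm/N.
Hence P = δ_free / Σ(L/AE) = 1.453/3.037×10⁻⁵ = 47.86 kN (tensile).
σ_{steel} = P / A = 47860 / 600 = 79.76 MPa.

σ ≈ 79.8 MPa (tensile)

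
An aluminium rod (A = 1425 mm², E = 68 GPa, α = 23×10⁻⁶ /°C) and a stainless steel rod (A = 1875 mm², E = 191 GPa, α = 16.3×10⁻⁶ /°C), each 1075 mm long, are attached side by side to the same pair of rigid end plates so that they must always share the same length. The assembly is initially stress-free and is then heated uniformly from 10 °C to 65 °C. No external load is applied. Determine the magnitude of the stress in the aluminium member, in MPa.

σ ≈ 19.7 MPa (compressive)

Equilibrium of a rigid end plate with no external load gives equal and opposite internal forces ±P in the two members. Since α_{aluminium} > α_{stainless steel}, heating drives the aluminium into compression and the stainless steel into tension.
Equating the net (thermal + elastic) strains gives |α₁ − α₂|·ΔT = P·[1/(A₁E₁) + 1/(A₂E₂)].
|α₁ − α₂|·ΔT = 6.7×10⁻⁶ × 55 = 0.0003685.
1/(A₁E₁) + 1/(A₂E₂) = 1/(1425×68×10³) + 1/(1875×191×10³) = 1.311×10⁻⁸ N⁻¹.
P = 0.0003685 / 1.311×10⁻⁸ = 28100 N = 28.1 kN.
σ_{aluminium} = P/A₁ = 28100/1425 = 19.72 MPa, compressive.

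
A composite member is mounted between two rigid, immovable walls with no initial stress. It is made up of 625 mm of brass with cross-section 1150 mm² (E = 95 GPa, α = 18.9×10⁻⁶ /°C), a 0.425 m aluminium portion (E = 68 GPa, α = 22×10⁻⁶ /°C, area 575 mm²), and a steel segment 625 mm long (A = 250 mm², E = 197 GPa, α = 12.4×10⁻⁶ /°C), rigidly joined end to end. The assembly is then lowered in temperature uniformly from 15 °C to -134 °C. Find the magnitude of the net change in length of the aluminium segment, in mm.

Free thermal contraction of the whole bar: Σ αᵢΔT Lᵢ = 18.9×10⁻⁶×149×625 + 22×10⁻⁶×149×425 + 12.4×10⁻⁶×149×625 = 4.308 mm.
The walls prevent any net length change, so an axial force P (same in every segment) develops. Compatibility: P · Σ Lᵢ/(AᵢEᵢ) = δ_free.
Σ Lᵢ/(AᵢEᵢ) = 625/(1150×95×10³) + 425/(575×68×10³) + 625/(250×197×10³) = 2.928×10⁻⁵ mm/N.
P = 4.308 / 2.928×10⁻⁵ = 147100 N = 147.1 kN, tensile.
For the aluminium segment, free thermal change = 22×10⁻⁶×149×425 = 1.393 mm and elastic change from P = 147100×425/(575×68×10³) = 1.599 mm; these oppose, so the net change is 0.206 mm (segment lengthens).

|ΔL| ≈ 0.206 mm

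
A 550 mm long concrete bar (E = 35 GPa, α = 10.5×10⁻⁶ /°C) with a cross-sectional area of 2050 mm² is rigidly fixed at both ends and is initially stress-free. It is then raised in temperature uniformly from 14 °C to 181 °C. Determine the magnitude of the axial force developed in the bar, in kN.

With zero net strain, σ = E·αΔT = 35 GPa × 10.5×10⁻⁶ × 167 = 61.37 MPa.
Then P = σA = 61.37 × 2050 mm² = 125.8 kN, compressive.

P ≈ 126 kN (compressive)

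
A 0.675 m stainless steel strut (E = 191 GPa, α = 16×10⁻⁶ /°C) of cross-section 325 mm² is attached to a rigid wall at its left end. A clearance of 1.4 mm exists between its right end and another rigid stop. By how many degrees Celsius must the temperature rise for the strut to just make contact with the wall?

ΔT ≈ 130 °C

The gap closes when αΔT L = 1.4 mm, since the strut is still unstressed at that instant.
ΔT = 1.4 / (16×10⁻⁶ × 675) = 129.6 °C.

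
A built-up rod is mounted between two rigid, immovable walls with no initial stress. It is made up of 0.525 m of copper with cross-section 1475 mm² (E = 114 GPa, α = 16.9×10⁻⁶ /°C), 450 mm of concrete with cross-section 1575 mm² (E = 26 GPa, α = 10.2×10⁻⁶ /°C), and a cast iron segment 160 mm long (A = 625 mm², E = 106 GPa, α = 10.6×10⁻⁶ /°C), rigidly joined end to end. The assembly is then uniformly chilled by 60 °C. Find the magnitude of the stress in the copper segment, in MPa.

If the supports were absent, the total length change would be Σ αᵢΔT Lᵢ = 16.9×10⁻⁶×60×525 + 10.2×10⁻⁶×60×450 + 10.6×10⁻⁶×60×160 = 0.9095 mm.
The rigid supports impose zero overall length change; the single axial force P common to all segments must satisfy P Σ Lᵢ/(AᵢEᵢ) = δ_free.
The series flexibility is Σ Lᵢ/(AᵢEᵢ) = 525/(1475×114×10³) + 450/(1575×26×10³) + 160/(625×106×10³) = 1.653×10⁻⁵ mm/N.
P = 0.9095 / 1.653×10⁻⁵ = 55030 N = 55.03 kN, tensile.
σ_{copper} = P / A = 55030 / 1475 = 37.31 MPa.

σ ≈ 37.3 MPa (tensile)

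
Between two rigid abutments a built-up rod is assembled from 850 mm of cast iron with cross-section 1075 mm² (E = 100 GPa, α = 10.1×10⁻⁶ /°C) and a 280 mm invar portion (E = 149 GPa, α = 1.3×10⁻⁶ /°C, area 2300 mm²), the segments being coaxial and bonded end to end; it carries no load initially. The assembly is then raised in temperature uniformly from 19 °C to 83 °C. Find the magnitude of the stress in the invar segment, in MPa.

σ ≈ 28.5 MPa (compressive)

If the supports were absent, the total length change would be Σ αᵢΔT Lᵢ = 10.1×10⁻⁶×64×850 + 1.3×10⁻⁶×64×280 = 0.5727 mm.
The walls prevent any net length change, so an axial force P (same in every segment) develops. Compatibility: P · Σ Lᵢ/(AᵢEᵢ) = δ_free.
Σ Lᵢ/(AᵢEᵢ) = 850/(1075×100×10³) + 280/(2300×149×10³) = 8.724×10⁻⁶ mm/N.
Hence P = δ_free / Σ(L/AE) = 0.5727/8.724×10⁻⁶ = 65.65 kN (compressive).
σ_{invar} = P / A = 65650 / 2300 = 28.54 MPa.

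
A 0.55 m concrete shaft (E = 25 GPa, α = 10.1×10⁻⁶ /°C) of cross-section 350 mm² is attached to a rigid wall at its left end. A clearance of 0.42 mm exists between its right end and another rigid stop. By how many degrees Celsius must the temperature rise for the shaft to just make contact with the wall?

Contact occurs when the free expansion equals the gap: αΔT L = 0.42 mm.
So ΔT = g/(αL) = 0.42/(10.1×10⁻⁶ × 550) = 75.61 °C.

ΔT ≈ 75.6 °C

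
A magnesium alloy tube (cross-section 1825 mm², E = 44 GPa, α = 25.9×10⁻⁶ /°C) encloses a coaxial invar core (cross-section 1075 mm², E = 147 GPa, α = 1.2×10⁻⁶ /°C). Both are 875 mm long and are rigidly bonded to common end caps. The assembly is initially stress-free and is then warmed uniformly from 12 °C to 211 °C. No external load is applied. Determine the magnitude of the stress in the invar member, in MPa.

σ ≈ 243 MPa (tensile)

Both members must finish at the same length. With the larger α, the magnesium alloy tends to over-expand; the plates restrain it, putting the magnesium alloy in compression and the invar in tension. With no external load the two internal forces are equal and opposite, magnitude P.
Compatibility of the two members (thermal + elastic change equal): (α₁ − α₂)ΔT = P·[1/(A₁E₁) + 1/(A₂E₂)].
|α₁ − α₂|·ΔT = 24.7×10⁻⁶ × 199 = 0.004915.
1/(A₁E₁) + 1/(A₂E₂) = 1/(1825×44×10³) + 1/(1075×147×10³) = 1.878×10⁻⁸ N⁻¹.
So P = 0.004915 / 1.878×10⁻⁸ = 261.7 kN.
σ_{invar} = P/A₂ = 261700/1075 = 243.5 MPa, tensile.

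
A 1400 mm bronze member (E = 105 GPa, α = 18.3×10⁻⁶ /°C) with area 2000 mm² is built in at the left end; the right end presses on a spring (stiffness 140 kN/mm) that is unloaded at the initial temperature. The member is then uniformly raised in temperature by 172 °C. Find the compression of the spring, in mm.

The unrestrained thermal change is αΔT L = 18.3×10⁻⁶ × 172 × 1400 = 4.407 mm.
Let P be the compressive force at the spring. The member shortens elastically by PL/(AE) and the spring compresses by P/k; together these equal δ_free.
So P = δ_free / [L/(AE) + 1/k] = 4.407 / [ 1400/(2000×105×10³) + 1/(140×10³) ].
P = 4.407 / 1.381×10⁻⁵ = 319100 N.
Spring compression = P/k = 319100/(140×10³) = 2.279 mm.

δ ≈ 2.28 mm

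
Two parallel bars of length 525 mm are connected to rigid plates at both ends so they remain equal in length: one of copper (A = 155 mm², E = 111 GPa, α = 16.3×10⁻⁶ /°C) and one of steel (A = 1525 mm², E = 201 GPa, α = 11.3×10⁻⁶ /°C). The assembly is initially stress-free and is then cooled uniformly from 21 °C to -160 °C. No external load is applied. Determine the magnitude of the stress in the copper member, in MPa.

Equilibrium of a rigid end plate with no external load gives equal and opposite internal forces ±P in the two members. Since α_{copper} > α_{steel}, cooling drives the copper into tension and the steel into compression.
Compatibility of the two members (thermal + elastic change equal): (α₁ − α₂)ΔT = P·[1/(A₁E₁) + 1/(A₂E₂)].
|α₁ − α₂|·ΔT = 5×10⁻⁶ × 181 = 0.000905.
1/(A₁E₁) + 1/(A₂E₂) = 1/(155×111×10³) + 1/(1525×201×10³) = 6.139×10⁻⁸ N⁻¹.
So P = 0.000905 / 6.139×10⁻⁸ = 14.74 kN.
σ_{copper} = P/A₁ = 14740/155 = 95.12 MPa, tensile.

σ ≈ 95.1 MPa (tensile)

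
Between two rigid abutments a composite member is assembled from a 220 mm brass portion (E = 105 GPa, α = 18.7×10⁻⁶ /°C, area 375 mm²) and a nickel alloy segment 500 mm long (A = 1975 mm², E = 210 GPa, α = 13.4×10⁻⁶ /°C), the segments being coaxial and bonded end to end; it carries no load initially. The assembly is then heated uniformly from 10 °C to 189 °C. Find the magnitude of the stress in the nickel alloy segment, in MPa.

σ ≈ 144 MPa (compressive)

Free thermal expansion of the whole bar: Σ αᵢΔT Lᵢ = 18.7×10⁻⁶×179×220 + 13.4×10⁻⁶×179×500 = 1.936 mm.
The walls prevent any net length change, so an axial force P (same in every segment) develops. Compatibility: P · Σ Lᵢ/(AᵢEᵢ) = δ_free.
Σ Lᵢ/(AᵢEᵢ) = 220/(375×105×10³) + 500/(1975×210×10³) = 6.793×10⁻⁶ mm/N.
P = 1.936 / 6.793×10⁻⁶ = 285000 N = 285 kN, compressive.
σ_{nickel alloy} = P / A = 285000 / 1975 = 144.3 MPa.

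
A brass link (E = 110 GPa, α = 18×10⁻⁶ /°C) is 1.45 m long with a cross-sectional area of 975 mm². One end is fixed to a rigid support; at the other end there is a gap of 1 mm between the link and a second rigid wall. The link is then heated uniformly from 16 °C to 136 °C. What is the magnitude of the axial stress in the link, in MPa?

Free thermal elongation = αΔT L = 18×10⁻⁶ × 120 × 1450 = 3.132 mm.
After closing the 1 mm clearance, 3.132 − 1 = 2.132 mm of expansion remains to be suppressed by the wall.
Compatibility: PL/(AE) = 2.132 mm, so σ = P/A = E × (2.132/1450) = 161.7 MPa.

σ ≈ 162 MPa (compressive)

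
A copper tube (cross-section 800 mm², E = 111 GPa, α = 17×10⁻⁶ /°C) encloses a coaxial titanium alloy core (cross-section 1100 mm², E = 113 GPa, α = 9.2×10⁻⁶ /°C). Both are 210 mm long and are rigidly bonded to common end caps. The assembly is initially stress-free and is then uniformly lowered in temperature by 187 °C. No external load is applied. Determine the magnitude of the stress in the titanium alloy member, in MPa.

σ ≈ 68.7 MPa (compressive)

Both members must finish at the same length. With the larger α, the copper tends to over-contract; the plates restrain it, putting the copper in tension and the titanium alloy in compression. With no external load the two internal forces are equal and opposite, magnitude P.
Setting the final lengths equal and cancelling L: (α₁ − α₂)ΔT = P/(A₁E₁) + P/(A₂E₂).
|α₁ − α₂|·ΔT = 7.8×10⁻⁶ × 187 = 0.001459.
1/(A₁E₁) + 1/(A₂E₂) = 1/(800×111×10³) + 1/(1100×113×10³) = 1.931×10⁻⁸ N⁻¹.
So P = 0.001459 / 1.931×10⁻⁸ = 75.55 kN.
σ_{titanium alloy} = P/A₂ = 75550/1100 = 68.68 MPa, compressive.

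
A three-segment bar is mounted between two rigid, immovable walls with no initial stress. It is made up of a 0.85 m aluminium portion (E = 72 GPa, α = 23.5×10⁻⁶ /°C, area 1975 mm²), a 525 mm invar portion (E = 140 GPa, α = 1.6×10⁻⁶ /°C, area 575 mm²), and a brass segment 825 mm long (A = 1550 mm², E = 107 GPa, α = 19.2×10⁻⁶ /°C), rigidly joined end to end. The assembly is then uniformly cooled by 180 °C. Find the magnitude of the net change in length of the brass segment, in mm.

Free thermal contraction of the whole bar: Σ αᵢΔT Lᵢ = 23.5×10⁻⁶×180×850 + 1.6×10⁻⁶×180×525 + 19.2×10⁻⁶×180×825 = 6.598 mm.
The rigid supports impose zero overall length change; the single axial force P common to all segments must satisfy P Σ Lᵢ/(AᵢEᵢ) = δ_free.
Σ Lᵢ/(AᵢEᵢ) = 850/(1975×72×10³) + 525/(575×140×10³) + 825/(1550×107×10³) = 1.747×10⁻⁵ mm/N.
P = 6.598 / 1.747×10⁻⁵ = 377600 N = 377.6 kN, tensile.
For the brass segment, free thermal change = 19.2×10⁻⁶×180×825 = 2.851 mm and elastic change from P = 377600×825/(1550×107×10³) = 1.878 mm; these oppose, so the net change is 0.973 mm (segment shortens).

|ΔL| ≈ 0.973 mm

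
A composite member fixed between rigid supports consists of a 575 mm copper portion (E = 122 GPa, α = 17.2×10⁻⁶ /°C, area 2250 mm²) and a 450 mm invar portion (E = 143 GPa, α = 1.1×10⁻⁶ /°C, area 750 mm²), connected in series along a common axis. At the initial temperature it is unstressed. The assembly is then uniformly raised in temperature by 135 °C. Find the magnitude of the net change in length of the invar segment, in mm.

Free thermal expansion of the whole bar: Σ αᵢΔT Lᵢ = 17.2×10⁻⁶×135×575 + 1.1×10⁻⁶×135×450 = 1.402 mm.
Since the ends are fixed, an axial force P builds up, equal in every segment, with P · Σ Lᵢ/(AᵢEᵢ) = δ_free.
The series flexibility is Σ Lᵢ/(AᵢEᵢ) = 575/(2250×122×10³) + 450/(750×143×10³) = 6.291×10⁻⁶ mm/N.
So P = 1.402 / 6.291×10⁻⁶ = 222.9 kN, compressive.
For the invar segment, free thermal change = 1.1×10⁻⁶×135×450 = 0.06682 mm and elastic change from P = 222900×450/(750×143×10³) = 0.9351 mm; these oppose, so the net change is 0.868 mm (segment shortens).

|ΔL| ≈ 0.868 mm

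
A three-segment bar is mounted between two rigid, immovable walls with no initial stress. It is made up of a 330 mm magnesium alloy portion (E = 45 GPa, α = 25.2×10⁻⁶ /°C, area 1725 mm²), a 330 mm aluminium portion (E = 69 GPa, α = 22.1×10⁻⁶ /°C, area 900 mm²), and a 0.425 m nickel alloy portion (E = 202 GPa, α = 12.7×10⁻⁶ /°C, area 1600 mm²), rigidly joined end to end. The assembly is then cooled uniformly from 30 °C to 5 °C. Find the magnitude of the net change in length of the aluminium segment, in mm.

Free thermal contraction of the whole bar: Σ αᵢΔT Lᵢ = 25.2×10⁻⁶×25×330 + 22.1×10⁻⁶×25×330 + 12.7×10⁻⁶×25×425 = 0.5252 mm.
The walls prevent any net length change, so an axial force P (same in every segment) develops. Compatibility: P · Σ Lᵢ/(AᵢEᵢ) = δ_free.
Σ Lᵢ/(AᵢEᵢ) = 330/(1725×45×10³) + 330/(900×69×10³) + 425/(1600×202×10³) = 1.088×10⁻⁵ mm/N.
Hence P = δ_free / Σ(L/AE) = 0.5252/1.088×10⁻⁵ = 48.27 kN (tensile).
For the aluminium segment, free thermal change = 22.1×10⁻⁶×25×330 = 0.1823 mm and elastic change from P = 48270×330/(900×69×10³) = 0.2565 mm; these oppose, so the net change is 0.0742 mm (segment lengthens).

|ΔL| ≈ 0.0742 mm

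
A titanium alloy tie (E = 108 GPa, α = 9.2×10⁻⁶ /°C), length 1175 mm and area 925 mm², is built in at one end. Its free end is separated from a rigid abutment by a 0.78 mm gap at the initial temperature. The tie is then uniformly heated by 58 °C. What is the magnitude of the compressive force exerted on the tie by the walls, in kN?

If the wall were absent the tie would grow by αΔT L = 9.2×10⁻⁶ × 58 × 1175 = 0.627 mm.
Since δ_free = 0.627 mm is less than the 0.78 mm gap, the tie never touches the wall. No axial force develops.

P ≈ 0 kN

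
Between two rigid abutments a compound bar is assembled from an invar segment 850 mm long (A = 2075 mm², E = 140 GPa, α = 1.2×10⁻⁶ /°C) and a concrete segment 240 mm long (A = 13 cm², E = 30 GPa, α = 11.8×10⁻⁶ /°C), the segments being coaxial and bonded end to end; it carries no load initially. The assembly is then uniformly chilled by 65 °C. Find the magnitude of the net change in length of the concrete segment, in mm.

If the supports were absent, the total length change would be Σ αᵢΔT Lᵢ = 1.2×10⁻⁶×65×850 + 11.8×10⁻⁶×65×240 = 0.2504 mm.
The walls prevent any net length change, so an axial force P (same in every segment) develops. Compatibility: P · Σ Lᵢ/(AᵢEᵢ) = δ_free.
Σ Lᵢ/(AᵢEᵢ) = 850/(2075×140×10³) + 240/(1300×30×10³) = 9.08×10⁻⁶ mm/N.
Hence P = δ_free / Σ(L/AE) = 0.2504/9.08×10⁻⁶ = 27.58 kN (tensile).
For the concrete segment, free thermal change = 11.8×10⁻⁶×65×240 = 0.1841 mm and elastic change from P = 27580×240/(1300×30×10³) = 0.1697 mm; these oppose, so the net change is 0.0144 mm (segment shortens).

|ΔL| ≈ 0.0144 mm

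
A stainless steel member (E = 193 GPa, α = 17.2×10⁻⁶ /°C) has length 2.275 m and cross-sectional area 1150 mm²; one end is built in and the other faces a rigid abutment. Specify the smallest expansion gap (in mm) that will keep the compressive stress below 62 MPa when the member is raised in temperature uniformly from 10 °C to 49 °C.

Free expansion if unrestrained: δ_free = αΔT L = 17.2×10⁻⁶ × 39 × 2275 = 1.526 mm.
A stress of 62 MPa corresponds to the wall pushing the member back by σL/E = 62×2275/(193×10³) = 0.7308 mm.
The gap must absorb the remainder: g_min = 1.526 − 0.7308 = 0.7952 mm.

g ≈ 0.795 mm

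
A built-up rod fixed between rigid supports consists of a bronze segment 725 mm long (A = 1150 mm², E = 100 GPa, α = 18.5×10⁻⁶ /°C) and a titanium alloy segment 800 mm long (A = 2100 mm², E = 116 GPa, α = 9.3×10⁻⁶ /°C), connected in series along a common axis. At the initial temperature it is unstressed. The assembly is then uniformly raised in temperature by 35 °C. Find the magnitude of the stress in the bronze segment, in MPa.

If the supports were absent, the total length change would be Σ αᵢΔT Lᵢ = 18.5×10⁻⁶×35×725 + 9.3×10⁻⁶×35×800 = 0.7298 mm.
The walls prevent any net length change, so an axial force P (same in every segment) develops. Compatibility: P · Σ Lᵢ/(AᵢEᵢ) = δ_free.
The series flexibility is Σ Lᵢ/(AᵢEᵢ) = 725/(1150×100×10³) + 800/(2100×116×10³) = 9.588×10⁻⁶ mm/N.
So P = 0.7298 / 9.588×10⁻⁶ = 76.12 kN, compressive.
σ_{bronze} = P / A = 76120 / 1150 = 66.19 MPa.

σ ≈ 66.2 MPa (compressive)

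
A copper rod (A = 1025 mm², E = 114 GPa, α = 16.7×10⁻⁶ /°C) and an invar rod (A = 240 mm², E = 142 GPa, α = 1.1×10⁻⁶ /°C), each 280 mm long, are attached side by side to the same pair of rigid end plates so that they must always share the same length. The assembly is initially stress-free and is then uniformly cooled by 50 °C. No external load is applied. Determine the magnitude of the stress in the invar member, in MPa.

σ ≈ 85.8 MPa (compressive)

Equilibrium of a rigid end plate with no external load gives equal and opposite internal forces ±P in the two members. Since α_{copper} > α_{invar}, cooling drives the copper into tension and the invar into compression.
Equating the net (thermal + elastic) strains gives |α₁ − α₂|·ΔT = P·[1/(A₁E₁) + 1/(A₂E₂)].
|α₁ − α₂|·ΔT = 15.6×10⁻⁶ × 50 = 0.00078.
1/(A₁E₁) + 1/(A₂E₂) = 1/(1025×114×10³) + 1/(240×142×10³) = 3.79×10⁻⁸ N⁻¹.
P = 0.00078 / 3.79×10⁻⁸ = 20580 N = 20.58 kN.
σ_{invar} = P/A₂ = 20580/240 = 85.75 MPa, compressive.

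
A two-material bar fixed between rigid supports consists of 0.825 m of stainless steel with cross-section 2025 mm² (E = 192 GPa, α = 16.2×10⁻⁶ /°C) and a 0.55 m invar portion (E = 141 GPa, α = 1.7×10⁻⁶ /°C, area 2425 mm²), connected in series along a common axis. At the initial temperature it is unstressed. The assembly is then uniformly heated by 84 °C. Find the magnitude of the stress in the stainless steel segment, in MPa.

σ ≈ 159 MPa (compressive)

If the supports were absent, the total length change would be Σ αᵢΔT Lᵢ = 16.2×10⁻⁶×84×825 + 1.7×10⁻⁶×84×550 = 1.201 mm.
The rigid supports impose zero overall length change; the single axial force P common to all segments must satisfy P Σ Lᵢ/(AᵢEᵢ) = δ_free.
Σ Lᵢ/(AᵢEᵢ) = 825/(2025×192×10³) + 550/(2425×141×10³) = 3.73×10⁻⁶ mm/N.
Hence P = δ_free / Σ(L/AE) = 1.201/3.73×10⁻⁶ = 322 kN (compressive).
σ_{stainless steel} = P / A = 322000 / 2025 = 159 MPa.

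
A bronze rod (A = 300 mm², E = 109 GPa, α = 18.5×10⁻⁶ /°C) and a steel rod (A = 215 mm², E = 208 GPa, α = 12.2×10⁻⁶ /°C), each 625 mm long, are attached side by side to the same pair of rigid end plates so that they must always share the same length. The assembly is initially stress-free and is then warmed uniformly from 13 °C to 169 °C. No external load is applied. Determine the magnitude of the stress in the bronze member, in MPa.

σ ≈ 61.9 MPa (compressive)

Both members must finish at the same length. With the larger α, the bronze tends to over-expand; the plates restrain it, putting the bronze in compression and the steel in tension. With no external load the two internal forces are equal and opposite, magnitude P.
Compatibility of the two members (thermal + elastic change equal): (α₁ − α₂)ΔT = P·[1/(A₁E₁) + 1/(A₂E₂)].
|α₁ − α₂|·ΔT = 6.3×10⁻⁶ × 156 = 0.0009828.
1/(A₁E₁) + 1/(A₂E₂) = 1/(300×109×10³) + 1/(215×208×10³) = 5.294×10⁻⁸ N⁻¹.
So P = 0.0009828 / 5.294×10⁻⁸ = 18.56 kN.
σ_{bronze} = P/A₁ = 18560/300 = 61.88 MPa, compressive.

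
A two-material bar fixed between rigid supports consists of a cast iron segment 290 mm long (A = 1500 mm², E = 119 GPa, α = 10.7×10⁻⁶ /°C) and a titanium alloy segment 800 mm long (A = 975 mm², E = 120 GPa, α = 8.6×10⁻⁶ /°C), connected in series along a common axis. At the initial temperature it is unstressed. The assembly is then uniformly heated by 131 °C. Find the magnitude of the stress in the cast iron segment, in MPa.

σ ≈ 103 MPa (compressive)

With the walls removed the bar would change length by δ_free = Σ αᵢΔT Lᵢ = 10.7×10⁻⁶×131×290 + 8.6×10⁻⁶×131×800 = 1.308 mm.
Since the ends are fixed, an axial force P builds up, equal in every segment, with P · Σ Lᵢ/(AᵢEᵢ) = δ_free.
Σ Lᵢ/(AᵢEᵢ) = 290/(1500×119×10³) + 800/(975×120×10³) = 8.462×10⁻⁶ mm/N.
So P = 1.308 / 8.462×10⁻⁶ = 154.5 kN, compressive.
σ_{cast iron} = P / A = 154500 / 1500 = 103 MPa.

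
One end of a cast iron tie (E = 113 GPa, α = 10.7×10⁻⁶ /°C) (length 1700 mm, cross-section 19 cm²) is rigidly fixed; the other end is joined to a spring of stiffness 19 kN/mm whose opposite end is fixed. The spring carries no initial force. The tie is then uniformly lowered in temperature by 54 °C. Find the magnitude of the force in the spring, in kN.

Free thermal contraction: δ_free = αΔT L = 10.7×10⁻⁶ × 54 × 1700 = 0.9823 mm.
With a force P in the spring, the elastic change of the tie is PL/(AE) and that of the spring is P/k; compatibility requires their sum to equal δ_free.
P [ L/(AE) + 1/k ] = δ_free → P [ 1700/(1900×113×10³) + 1/(19×10³) ] = 0.9823.
P = 0.9823 / 6.055×10⁻⁵ = 16220 N.

P ≈ 16.2 kN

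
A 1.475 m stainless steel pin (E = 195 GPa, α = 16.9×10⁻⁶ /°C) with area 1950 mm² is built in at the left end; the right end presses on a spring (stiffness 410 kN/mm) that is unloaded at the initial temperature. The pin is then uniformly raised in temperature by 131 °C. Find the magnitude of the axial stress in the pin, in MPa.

If the spring were absent the pin would lengthen by αΔT L = 16.9×10⁻⁶ × 131 × 1475 = 3.266 mm.
With a force P in the spring, the elastic change of the pin is PL/(AE) and that of the spring is P/k; compatibility requires their sum to equal δ_free.
So P = δ_free / [L/(AE) + 1/k] = 3.266 / [ 1475/(1950×195×10³) + 1/(410×10³) ].
P = 3.266 / 6.318×10⁻⁶ = 516900 N.
σ = P/A = 516900/1950 = 265.1 MPa.

σ ≈ 265 MPa (compressive)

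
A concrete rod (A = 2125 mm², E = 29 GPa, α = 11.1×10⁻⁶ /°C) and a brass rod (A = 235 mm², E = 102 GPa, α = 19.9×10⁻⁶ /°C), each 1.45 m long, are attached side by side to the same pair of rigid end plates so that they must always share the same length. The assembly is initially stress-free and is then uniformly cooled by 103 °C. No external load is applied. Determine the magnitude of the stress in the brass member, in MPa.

σ ≈ 66.6 MPa (tensile)

Both members must finish at the same length. With the larger α, the brass tends to over-contract; the plates restrain it, putting the brass in tension and the concrete in compression. With no external load the two internal forces are equal and opposite, magnitude P.
Setting the final lengths equal and cancelling L: (α₁ − α₂)ΔT = P/(A₁E₁) + P/(A₂E₂).
|α₁ − α₂|·ΔT = 8.8×10⁻⁶ × 103 = 0.0009064.
1/(A₁E₁) + 1/(A₂E₂) = 1/(2125×29×10³) + 1/(235×102×10³) = 5.795×10⁻⁸ N⁻¹.
So P = 0.0009064 / 5.795×10⁻⁸ = 15.64 kN.
σ_{brass} = P/A₂ = 15640/235 = 66.56 MPa, tensile.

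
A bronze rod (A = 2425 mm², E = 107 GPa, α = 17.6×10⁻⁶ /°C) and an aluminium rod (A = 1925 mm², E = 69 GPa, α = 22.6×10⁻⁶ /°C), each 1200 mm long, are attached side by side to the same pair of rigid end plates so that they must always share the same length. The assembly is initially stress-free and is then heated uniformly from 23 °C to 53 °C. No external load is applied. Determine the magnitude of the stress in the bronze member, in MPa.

σ ≈ 5.43 MPa (tensile)

Both members must finish at the same length. With the larger α, the aluminium tends to over-expand; the plates restrain it, putting the aluminium in compression and the bronze in tension. With no external load the two internal forces are equal and opposite, magnitude P.
Equating the net (thermal + elastic) strains gives |α₁ − α₂|·ΔT = P·[1/(A₁E₁) + 1/(A₂E₂)].
|α₁ − α₂|·ΔT = 5×10⁻⁶ × 30 = 0.00015.
1/(A₁E₁) + 1/(A₂E₂) = 1/(2425×107×10³) + 1/(1925×69×10³) = 1.138×10⁻⁸ N⁻¹.
P = 0.00015 / 1.138×10⁻⁸ = 13180 N = 13.18 kN.
σ_{bronze} = P/A₁ = 13180/2425 = 5.434 MPa, tensile.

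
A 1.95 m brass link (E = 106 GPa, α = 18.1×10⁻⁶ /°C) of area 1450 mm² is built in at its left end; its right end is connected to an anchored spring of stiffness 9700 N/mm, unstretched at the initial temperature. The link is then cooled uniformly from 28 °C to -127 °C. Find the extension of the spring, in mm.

If the spring were absent the link would shorten by αΔT L = 18.1×10⁻⁶ × 155 × 1950 = 5.471 mm.
Let P be the tensile force in the spring. The link extends elastically by PL/(AE) and the spring stretches by P/k; together these equal δ_free.
So P = δ_free / [L/(AE) + 1/k] = 5.471 / [ 1950/(1450×106×10³) + 1/(9700) ].
P = 5.471 / 0.0001158 = 47250 N.
Spring extension = P/k = 47250/(9700) = 4.871 mm.

δ ≈ 4.87 mm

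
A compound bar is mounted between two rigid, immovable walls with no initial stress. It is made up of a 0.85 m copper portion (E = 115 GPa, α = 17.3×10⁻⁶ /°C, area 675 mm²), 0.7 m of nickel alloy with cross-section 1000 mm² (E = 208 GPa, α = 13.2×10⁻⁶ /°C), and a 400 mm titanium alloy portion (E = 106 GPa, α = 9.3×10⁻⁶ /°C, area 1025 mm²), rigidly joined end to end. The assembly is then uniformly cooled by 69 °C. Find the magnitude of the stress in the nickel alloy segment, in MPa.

With the walls removed the bar would change length by δ_free = Σ αᵢΔT Lᵢ = 17.3×10⁻⁶×69×850 + 13.2×10⁻⁶×69×700 + 9.3×10⁻⁶×69×400 = 1.909 mm.
The walls prevent any net length change, so an axial force P (same in every segment) develops. Compatibility: P · Σ Lᵢ/(AᵢEᵢ) = δ_free.
Σ Lᵢ/(AᵢEᵢ) = 850/(675×115×10³) + 700/(1000×208×10³) + 400/(1025×106×10³) = 1.8×10⁻⁵ mm/N.
P = 1.909 / 1.8×10⁻⁵ = 106100 N = 106.1 kN, tensile.
σ_{nickel alloy} = P / A = 106100 / 1000 = 106.1 MPa.

σ ≈ 106 MPa (tensile)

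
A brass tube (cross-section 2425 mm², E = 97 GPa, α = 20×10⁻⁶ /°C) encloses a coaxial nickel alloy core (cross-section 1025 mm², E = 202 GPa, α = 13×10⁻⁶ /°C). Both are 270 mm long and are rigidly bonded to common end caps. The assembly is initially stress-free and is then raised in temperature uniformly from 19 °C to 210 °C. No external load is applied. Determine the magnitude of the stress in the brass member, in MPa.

Equilibrium of a rigid end plate with no external load gives equal and opposite internal forces ±P in the two members. Since α_{brass} > α_{nickel alloy}, heating drives the brass into compression and the nickel alloy into tension.
Compatibility of the two members (thermal + elastic change equal): (α₁ − α₂)ΔT = P·[1/(A₁E₁) + 1/(A₂E₂)].
|α₁ − α₂|·ΔT = 7×10⁻⁶ × 191 = 0.001337.
1/(A₁E₁) + 1/(A₂E₂) = 1/(2425×97×10³) + 1/(1025×202×10³) = 9.081×10⁻⁹ N⁻¹.
So P = 0.001337 / 9.081×10⁻⁹ = 147.2 kN.
σ_{brass} = P/A₁ = 147200/2425 = 60.71 MPa, compressive.

σ ≈ 60.7 MPa (compressive)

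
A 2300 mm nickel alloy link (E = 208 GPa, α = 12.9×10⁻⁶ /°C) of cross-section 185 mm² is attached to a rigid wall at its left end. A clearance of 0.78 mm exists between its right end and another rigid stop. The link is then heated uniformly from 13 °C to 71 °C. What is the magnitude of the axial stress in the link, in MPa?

If the wall were absent the link would grow by αΔT L = 12.9×10⁻⁶ × 58 × 2300 = 1.721 mm.
The gap closes (δ_free > 0.78 mm) and the wall then resists a further 1.721 − 0.78 = 0.9409 mm of expansion.
Compatibility: PL/(AE) = 0.9409 mm, so σ = P/A = E × (0.9409/2300) = 85.09 MPa.

σ ≈ 85.1 MPa (compressive)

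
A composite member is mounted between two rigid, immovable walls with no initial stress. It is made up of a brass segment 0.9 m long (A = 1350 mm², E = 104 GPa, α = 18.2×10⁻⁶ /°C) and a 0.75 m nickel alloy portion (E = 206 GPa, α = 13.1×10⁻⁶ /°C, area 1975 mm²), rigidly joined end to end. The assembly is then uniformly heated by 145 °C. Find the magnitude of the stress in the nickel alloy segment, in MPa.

With the walls removed the bar would change length by δ_free = Σ αᵢΔT Lᵢ = 18.2×10⁻⁶×145×900 + 13.1×10⁻⁶×145×750 = 3.8 mm.
Since the ends are fixed, an axial force P builds up, equal in every segment, with P · Σ Lᵢ/(AᵢEᵢ) = δ_free.
Σ Lᵢ/(AᵢEᵢ) = 900/(1350×104×10³) + 750/(1975×206×10³) = 8.254×10⁻⁶ mm/N.
Hence P = δ_free / Σ(L/AE) = 3.8/8.254×10⁻⁶ = 460.4 kN (compressive).
σ_{nickel alloy} = P / A = 460400 / 1975 = 233.1 MPa.

σ ≈ 233 MPa (compressive)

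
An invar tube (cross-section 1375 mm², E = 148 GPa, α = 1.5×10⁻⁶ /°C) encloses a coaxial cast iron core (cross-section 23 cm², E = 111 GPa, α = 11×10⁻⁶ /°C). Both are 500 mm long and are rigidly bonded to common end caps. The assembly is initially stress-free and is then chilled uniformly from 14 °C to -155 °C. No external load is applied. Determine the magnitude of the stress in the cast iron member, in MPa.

σ ≈ 79 MPa (tensile)

Equilibrium of a rigid end plate with no external load gives equal and opposite internal forces ±P in the two members. Since α_{cast iron} > α_{invar}, cooling drives the cast iron into tension and the invar into compression.
Compatibility of the two members (thermal + elastic change equal): (α₁ − α₂)ΔT = P·[1/(A₁E₁) + 1/(A₂E₂)].
|α₁ − α₂|·ΔT = 9.5×10⁻⁶ × 169 = 0.001605.
1/(A₁E₁) + 1/(A₂E₂) = 1/(1375×148×10³) + 1/(2300×111×10³) = 8.831×10⁻⁹ N⁻¹.
P = 0.001605 / 8.831×10⁻⁹ = 181800 N = 181.8 kN.
σ_{cast iron} = P/A₂ = 181800/2300 = 79.04 MPa, tensile.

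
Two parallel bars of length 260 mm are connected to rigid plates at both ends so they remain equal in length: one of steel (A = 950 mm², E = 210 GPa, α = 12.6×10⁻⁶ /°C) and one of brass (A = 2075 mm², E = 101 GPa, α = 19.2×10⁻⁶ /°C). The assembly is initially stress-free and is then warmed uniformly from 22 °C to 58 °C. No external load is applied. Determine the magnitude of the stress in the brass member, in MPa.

σ ≈ 11.7 MPa (compressive)

Equilibrium of a rigid end plate with no external load gives equal and opposite internal forces ±P in the two members. Since α_{brass} > α_{steel}, heating drives the brass into compression and the steel into tension.
Setting the final lengths equal and cancelling L: (α₁ − α₂)ΔT = P/(A₁E₁) + P/(A₂E₂).
|α₁ − α₂|·ΔT = 6.6×10⁻⁶ × 36 = 0.0002376.
1/(A₁E₁) + 1/(A₂E₂) = 1/(950×210×10³) + 1/(2075×101×10³) = 9.784×10⁻⁹ N⁻¹.
So P = 0.0002376 / 9.784×10⁻⁹ = 24.28 kN.
σ_{brass} = P/A₂ = 24280/2075 = 11.7 MPa, compressive.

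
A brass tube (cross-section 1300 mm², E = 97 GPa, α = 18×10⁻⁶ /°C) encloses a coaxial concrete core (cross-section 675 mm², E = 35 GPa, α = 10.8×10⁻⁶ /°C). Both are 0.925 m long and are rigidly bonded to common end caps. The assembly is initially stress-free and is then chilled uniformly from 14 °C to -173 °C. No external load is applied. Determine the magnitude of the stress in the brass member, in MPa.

Equilibrium of a rigid end plate with no external load gives equal and opposite internal forces ±P in the two members. Since α_{brass} > α_{concrete}, cooling drives the brass into tension and the concrete into compression.
Equating the net (thermal + elastic) strains gives |α₁ − α₂|·ΔT = P·[1/(A₁E₁) + 1/(A₂E₂)].
|α₁ − α₂|·ΔT = 7.2×10⁻⁶ × 187 = 0.001346.
1/(A₁E₁) + 1/(A₂E₂) = 1/(1300×97×10³) + 1/(675×35×10³) = 5.026×10⁻⁸ N⁻¹.
P = 0.001346 / 5.026×10⁻⁸ = 26790 N = 26.79 kN.
σ_{brass} = P/A₁ = 26790/1300 = 20.61 MPa, tensile.

σ ≈ 20.6 MPa (tensile)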